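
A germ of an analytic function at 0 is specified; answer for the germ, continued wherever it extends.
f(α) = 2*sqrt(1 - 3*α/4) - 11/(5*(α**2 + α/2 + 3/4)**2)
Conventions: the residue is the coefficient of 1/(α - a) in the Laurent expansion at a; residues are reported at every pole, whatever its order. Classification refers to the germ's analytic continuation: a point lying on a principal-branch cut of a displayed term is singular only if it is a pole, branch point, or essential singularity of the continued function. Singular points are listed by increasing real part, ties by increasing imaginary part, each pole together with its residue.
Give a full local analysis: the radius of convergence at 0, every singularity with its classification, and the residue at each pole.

Radius of convergence at 0: (1/2)*sqrt(3).
At (-1/4) - ((1/4)*sqrt(11))*i: a pole of order 2; residue -((16/55)*sqrt(11))*i.
At (-1/4) + ((1/4)*sqrt(11))*i: a pole of order 2; residue ((16/55)*sqrt(11))*i.
At 4/3: an algebraic (square-root) branch point.

Denominator factor (α**2 + α/2 + 3/4)^2: discriminant -11/4, complex-conjugate roots (-1/4) + ((1/4)*sqrt(11))*i and (-1/4) - ((1/4)*sqrt(11))*i; poles of order 2, moduli (1/2)*sqrt(3) and (1/2)*sqrt(3).
Branch term (2)*sqrt(1 - α/(4/3)): its argument vanishes at α = 4/3, a square-root branch point, modulus 4/3.
The radius of convergence is the smallest modulus among the singular points: (1/2)*sqrt(3).
The branch term is analytic at (-1/4) - ((1/4)*sqrt(11))*i and contributes nothing to the residue; only the rational part matters.
The factor α**2 + α/2 + 3/4 splits as (α - a)(α - a') with a = (-1/4) - ((1/4)*sqrt(11))*i, a' = (-1/4) + ((1/4)*sqrt(11))*i. At the order-2 pole a set g(α) = (α - a)^2*(rational part) = [-11/5] / (α - a')^2.
Order-2 pole: residue = g'(a); g'((-1/4) - ((1/4)*sqrt(11))*i) = -((16/55)*sqrt(11))*i, so the residue is -((16/55)*sqrt(11))*i.
The branch term is analytic at (-1/4) + ((1/4)*sqrt(11))*i and contributes nothing to the residue; only the rational part matters.
The factor α**2 + α/2 + 3/4 splits as (α - a)(α - a') with a = (-1/4) + ((1/4)*sqrt(11))*i, a' = (-1/4) - ((1/4)*sqrt(11))*i. At the order-2 pole a set g(α) = (α - a)^2*(rational part) = [-11/5] / (α - a')^2.
Order-2 pole: residue = g'(a); g'((-1/4) + ((1/4)*sqrt(11))*i) = ((16/55)*sqrt(11))*i, so the residue is ((16/55)*sqrt(11))*i.
List the singular points by increasing real part (a conjugate pair: the negative imaginary part first).


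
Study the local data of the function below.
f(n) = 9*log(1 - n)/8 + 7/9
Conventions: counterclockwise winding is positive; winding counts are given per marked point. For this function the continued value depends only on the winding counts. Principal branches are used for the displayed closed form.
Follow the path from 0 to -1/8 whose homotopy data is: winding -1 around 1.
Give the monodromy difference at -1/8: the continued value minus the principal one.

Continued minus principal equals -(9/4)*pi*i.

The rational part is single-valued and drops out of the difference; each branch term changes only by its own monodromy.
(9/8)*log(1 - n/(1)): each positive loop around 1 adds 2*pi*i to the log, so winding -1 contributes (9/8)*(-1)*2*pi*i = -(9/4)*pi*i.
Summing the contributions at n = -1/8 gives -(9/4)*pi*i.


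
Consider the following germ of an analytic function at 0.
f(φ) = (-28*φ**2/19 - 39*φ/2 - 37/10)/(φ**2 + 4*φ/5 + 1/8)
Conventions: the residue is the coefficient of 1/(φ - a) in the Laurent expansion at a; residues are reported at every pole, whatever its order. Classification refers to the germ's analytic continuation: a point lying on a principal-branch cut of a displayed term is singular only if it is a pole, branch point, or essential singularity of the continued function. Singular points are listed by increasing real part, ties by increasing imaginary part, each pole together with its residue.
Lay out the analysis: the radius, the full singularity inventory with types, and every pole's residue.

Radius of convergence at 0: 2/5 - (1/20)*sqrt(14).
At -2/5 - (1/20)*sqrt(14): a pole of order 1; residue -3481/380 - (1811/665)*sqrt(14).
At -2/5 + (1/20)*sqrt(14): a pole of order 1; residue -3481/380 + (1811/665)*sqrt(14).

Denominator factor (φ**2 + 4*φ/5 + 1/8): discriminant 7/50, real irrational roots -2/5 + (1/20)*sqrt(14) and -2/5 - (1/20)*sqrt(14); poles of order 1, moduli 2/5 - (1/20)*sqrt(14) and 2/5 + (1/20)*sqrt(14).
The radius of convergence is the smallest modulus among the singular points: 2/5 - (1/20)*sqrt(14).
The factor φ**2 + 4*φ/5 + 1/8 splits as (φ - a)(φ - a') with a = -2/5 - (1/20)*sqrt(14), a' = -2/5 + (1/20)*sqrt(14). At the order-1 pole a set g(φ) = (φ - a)*f(φ) = [-28*φ**2/19 - 39*φ/2 - 37/10] / (φ - a').
Simple pole: residue = g(a) at a = -2/5 - (1/20)*sqrt(14), which is -3481/380 - (1811/665)*sqrt(14).
The factor φ**2 + 4*φ/5 + 1/8 splits as (φ - a)(φ - a') with a = -2/5 + (1/20)*sqrt(14), a' = -2/5 - (1/20)*sqrt(14). At the order-1 pole a set g(φ) = (φ - a)*f(φ) = [-28*φ**2/19 - 39*φ/2 - 37/10] / (φ - a').
Simple pole: residue = g(a) at a = -2/5 + (1/20)*sqrt(14), which is -3481/380 + (1811/665)*sqrt(14).
List the singular points by increasing real part (a conjugate pair: the negative imaginary part first).


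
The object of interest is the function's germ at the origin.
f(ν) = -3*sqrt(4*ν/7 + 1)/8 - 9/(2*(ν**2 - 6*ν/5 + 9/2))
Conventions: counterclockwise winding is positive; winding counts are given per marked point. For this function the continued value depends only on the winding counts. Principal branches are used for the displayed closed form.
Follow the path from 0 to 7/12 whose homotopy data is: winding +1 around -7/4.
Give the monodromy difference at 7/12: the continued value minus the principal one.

The rational part is single-valued and drops out of the difference; each branch term changes only by its own monodromy.
(-3/8)*sqrt(1 - ν/(-7/4)): winding +1 is odd, the square root flips sign, contributing -2*(-3/8)*sqrt(1 - (7/12)/(-7/4)) = -2*(-3/8)*sqrt(4/3) = (1/2)*sqrt(3).
Summing the contributions at ν = 7/12 gives (1/2)*sqrt(3).

Continued minus principal equals (1/2)*sqrt(3).


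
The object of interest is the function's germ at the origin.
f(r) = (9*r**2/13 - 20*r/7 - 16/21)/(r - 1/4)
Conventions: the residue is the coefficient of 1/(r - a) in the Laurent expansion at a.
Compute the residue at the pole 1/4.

The residue is -6259/4368.

At the order-1 pole 1/4 set g(r) = (r - (1/4))*f(r) = 9*r**2/13 - 20*r/7 - 16/21.
Simple pole: residue = g(a) at a = 1/4, which is -6259/4368.


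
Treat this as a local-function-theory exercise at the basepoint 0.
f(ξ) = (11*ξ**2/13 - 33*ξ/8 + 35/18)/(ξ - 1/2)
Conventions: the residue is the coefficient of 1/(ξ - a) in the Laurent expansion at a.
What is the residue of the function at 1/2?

The residue is 175/1872.

At the order-1 pole 1/2 set g(ξ) = (ξ - (1/2))*f(ξ) = 11*ξ**2/13 - 33*ξ/8 + 35/18.
Simple pole: residue = g(a) at a = 1/2, which is 175/1872.


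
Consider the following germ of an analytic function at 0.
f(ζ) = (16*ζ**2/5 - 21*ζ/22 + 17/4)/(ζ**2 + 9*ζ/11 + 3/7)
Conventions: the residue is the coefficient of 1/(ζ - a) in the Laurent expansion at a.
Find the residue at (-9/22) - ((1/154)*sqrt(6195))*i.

The factor ζ**2 + 9*ζ/11 + 3/7 splits as (ζ - a)(ζ - a') with a = (-9/22) - ((1/154)*sqrt(6195))*i, a' = (-9/22) + ((1/154)*sqrt(6195))*i. At the order-1 pole a set g(ζ) = (ζ - a)*f(ζ) = [16*ζ**2/5 - 21*ζ/22 + 17/4] / (ζ - a').
Simple pole: residue = g(a) at a = (-9/22) - ((1/154)*sqrt(6195))*i, which is (-393/220) + ((36761/681450)*sqrt(6195))*i.

The residue is (-393/220) + ((36761/681450)*sqrt(6195))*i.


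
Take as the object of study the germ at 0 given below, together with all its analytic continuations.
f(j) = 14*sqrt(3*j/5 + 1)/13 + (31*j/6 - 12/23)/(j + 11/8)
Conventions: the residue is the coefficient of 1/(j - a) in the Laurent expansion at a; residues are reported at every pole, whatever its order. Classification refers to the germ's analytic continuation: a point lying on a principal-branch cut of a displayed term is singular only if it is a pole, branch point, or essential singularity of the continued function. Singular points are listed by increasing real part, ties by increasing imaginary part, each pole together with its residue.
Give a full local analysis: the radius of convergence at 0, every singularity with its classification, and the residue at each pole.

Denominator factor (j + 11/8): pole of order 1 at -11/8, modulus 11/8.
Branch term (14/13)*sqrt(1 - j/(-5/3)): its argument vanishes at j = -5/3, a square-root branch point, modulus 5/3.
The radius of convergence is the smallest modulus among the singular points: 11/8.
The branch term is analytic at -11/8 and contributes nothing to the residue; only the rational part matters.
At the order-1 pole -11/8 set g(j) = (j - (-11/8))*(rational part) = 31*j/6 - 12/23.
Simple pole: residue = g(a) at a = -11/8, which is -8419/1104.
List the singular points by increasing real part (a conjugate pair: the negative imaginary part first).

Radius of convergence at 0: 11/8.
At -5/3: an algebraic (square-root) branch point.
At -11/8: a pole of order 1; residue -8419/1104.


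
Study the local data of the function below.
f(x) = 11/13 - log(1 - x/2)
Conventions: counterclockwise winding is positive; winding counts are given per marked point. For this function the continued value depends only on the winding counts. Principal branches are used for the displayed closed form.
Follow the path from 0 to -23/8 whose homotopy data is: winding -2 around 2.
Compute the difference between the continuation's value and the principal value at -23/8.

Continued minus principal equals (4)*pi*i.

The rational part is single-valued and drops out of the difference; each branch term changes only by its own monodromy.
(-1)*log(1 - x/(2)): each positive loop around 2 adds 2*pi*i to the log, so winding -2 contributes (-1)*(-2)*2*pi*i = (4)*pi*i.
Summing the contributions at x = -23/8 gives (4)*pi*i.


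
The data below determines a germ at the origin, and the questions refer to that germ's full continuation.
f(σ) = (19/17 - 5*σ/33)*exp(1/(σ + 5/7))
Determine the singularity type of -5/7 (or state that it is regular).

The point is an essential singularity.

The exponent 1/(σ - (-5/7)) has a pole at -5/7, so exp(1/(σ - (-5/7))) takes every nonzero value near it: an essential singularity (not a pole of any order).


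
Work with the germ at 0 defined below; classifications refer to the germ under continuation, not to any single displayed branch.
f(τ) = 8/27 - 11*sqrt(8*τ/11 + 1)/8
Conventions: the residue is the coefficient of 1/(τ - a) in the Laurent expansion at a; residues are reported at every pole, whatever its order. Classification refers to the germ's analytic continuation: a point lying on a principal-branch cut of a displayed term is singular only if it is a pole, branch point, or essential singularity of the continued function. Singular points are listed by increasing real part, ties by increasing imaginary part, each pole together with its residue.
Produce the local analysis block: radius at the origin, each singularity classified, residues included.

Radius of convergence at 0: 11/8.
At -11/8: an algebraic (square-root) branch point.

Branch term (-11/8)*sqrt(1 - τ/(-11/8)): its argument vanishes at τ = -11/8, a square-root branch point, modulus 11/8.
The radius of convergence is the smallest modulus among the singular points: 11/8.


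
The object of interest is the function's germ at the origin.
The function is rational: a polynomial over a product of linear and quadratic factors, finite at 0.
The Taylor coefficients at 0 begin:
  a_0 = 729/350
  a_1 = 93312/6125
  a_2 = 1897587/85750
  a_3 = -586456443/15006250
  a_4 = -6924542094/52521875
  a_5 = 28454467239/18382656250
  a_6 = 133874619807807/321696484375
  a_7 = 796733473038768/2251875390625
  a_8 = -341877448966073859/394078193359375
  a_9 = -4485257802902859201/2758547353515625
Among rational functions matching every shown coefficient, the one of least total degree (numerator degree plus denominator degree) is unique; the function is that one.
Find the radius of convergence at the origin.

The radius of convergence is (1/3)*sqrt(5).

No rational of total degree below 8 reproduces all 10 coefficients; solving the [1/7] Pade equations on them gives f(ψ) = (-12*ψ/5 - 1/2)/((ψ - 7/5)*(ψ**2 - ψ/3 + 5/9)**3), whose expansion matches every shown term.
Denominator factor (ψ - 7/5): pole of order 1 at 7/5, modulus 7/5.
Denominator factor (ψ**2 - ψ/3 + 5/9)^3: discriminant -19/9, complex-conjugate roots (1/6) + ((1/6)*sqrt(19))*i and (1/6) - ((1/6)*sqrt(19))*i; poles of order 3, moduli (1/3)*sqrt(5) and (1/3)*sqrt(5).
The radius of convergence is the smallest modulus among the singular points: (1/3)*sqrt(5).


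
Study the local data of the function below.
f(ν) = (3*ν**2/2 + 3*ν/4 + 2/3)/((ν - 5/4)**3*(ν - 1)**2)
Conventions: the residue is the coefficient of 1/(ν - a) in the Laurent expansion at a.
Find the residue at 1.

The residue is -2480.

At the order-2 pole 1 set g(ν) = (ν - (1))^2*f(ν) = (3*ν**2/2 + 3*ν/4 + 2/3)/(ν - 5/4)**3.
Order-2 pole: residue = g'(a); g'(1) = -2480, so the residue is -2480.


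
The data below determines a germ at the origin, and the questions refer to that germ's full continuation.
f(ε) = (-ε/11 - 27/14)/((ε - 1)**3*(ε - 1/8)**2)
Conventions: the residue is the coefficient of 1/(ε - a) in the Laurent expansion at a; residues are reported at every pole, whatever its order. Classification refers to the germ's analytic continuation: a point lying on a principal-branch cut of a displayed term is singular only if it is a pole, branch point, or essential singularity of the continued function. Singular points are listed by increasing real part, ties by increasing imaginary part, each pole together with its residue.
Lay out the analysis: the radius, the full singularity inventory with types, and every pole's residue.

Radius of convergence at 0: 1/8.
At 1/8: a pole of order 2; residue 1860608/184877.
At 1: a pole of order 3; residue -1860608/184877.

Denominator factor (ε - 1/8)^2: pole of order 2 at 1/8, modulus 1/8.
Denominator factor (ε - 1)^3: pole of order 3 at 1, modulus 1.
The radius of convergence is the smallest modulus among the singular points: 1/8.
At the order-2 pole 1/8 set g(ε) = (ε - (1/8))^2*f(ε) = (-ε/11 - 27/14)/(ε - 1)**3.
Order-2 pole: residue = g'(a); g'(1/8) = 1860608/184877, so the residue is 1860608/184877.
At the order-3 pole 1 set g(ε) = (ε - (1))^3*f(ε) = (-ε/11 - 27/14)/(ε - 1/8)**2.
Order-3 pole: residue = g''(a)/2; g''(1) = -3721216/184877, so the residue is -1860608/184877.
List the singular points by increasing real part (a conjugate pair: the negative imaginary part first).


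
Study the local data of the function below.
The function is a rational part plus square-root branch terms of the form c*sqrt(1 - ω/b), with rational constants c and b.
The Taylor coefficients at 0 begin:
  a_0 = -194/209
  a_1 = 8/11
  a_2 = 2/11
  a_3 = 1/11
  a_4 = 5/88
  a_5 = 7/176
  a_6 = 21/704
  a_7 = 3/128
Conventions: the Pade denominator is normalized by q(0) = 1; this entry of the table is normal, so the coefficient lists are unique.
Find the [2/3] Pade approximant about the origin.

Taylor coefficients needed (read off): a_0 = -194/209, a_1 = 8/11, a_2 = 2/11, a_3 = 1/11, a_4 = 5/88, a_5 = 7/176.
Write the denominator as Q(ω) = 1 + q1*ω + q2*ω^2 + q3*ω^3. Requiring Q*f - P = O(ω^6) with deg P <= 2 kills the coefficients of ω^3..ω^5 in Q*f:
  ω^3: a_3 + q1*a_2 + q2*a_1 + q3*a_0 = 0, i.e. 1/11 + (2/11)*q1 + (8/11)*q2 + (-194/209)*q3 = 0.
  ω^4: a_4 + q1*a_3 + q2*a_2 + q3*a_1 = 0, i.e. 5/88 + (1/11)*q1 + (2/11)*q2 + (8/11)*q3 = 0.
  ω^5: a_5 + q1*a_4 + q2*a_3 + q3*a_2 = 0, i.e. 7/176 + (5/88)*q1 + (1/11)*q2 + (2/11)*q3 = 0.
Solving this linear system: q1 = -629/705, q2 = 401/3760, q3 = 19/2820.
The numerator is Q*f truncated at degree 2: P0 = a_0 = -194/209; P1 = a_1 + q1*a_0 = 229186/147345; P2 = a_2 + q1*a_1 + q2*a_0 = -133447/235752.

The Pade approximant has numerator coefficients [-194/209, 229186/147345, -133447/235752]; denominator coefficients [1, -629/705, 401/3760, 19/2820].


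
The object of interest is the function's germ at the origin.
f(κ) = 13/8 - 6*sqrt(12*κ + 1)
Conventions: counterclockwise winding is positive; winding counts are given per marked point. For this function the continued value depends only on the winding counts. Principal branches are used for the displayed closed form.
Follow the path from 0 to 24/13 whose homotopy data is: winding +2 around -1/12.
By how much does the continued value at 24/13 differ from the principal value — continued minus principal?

Continued minus principal equals 0.

The rational part is single-valued and drops out of the difference; each branch term changes only by its own monodromy.
(-6)*sqrt(1 - κ/(-1/12)): winding +2 is even, the square root returns to the same sheet, contribution 0.
Summing the contributions at κ = 24/13 gives 0.


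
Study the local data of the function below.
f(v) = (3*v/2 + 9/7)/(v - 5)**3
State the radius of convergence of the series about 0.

The radius of convergence is 5.

Denominator factor (v - 5)^3: pole of order 3 at 5, modulus 5.
The radius of convergence is the smallest modulus among the singular points: 5.


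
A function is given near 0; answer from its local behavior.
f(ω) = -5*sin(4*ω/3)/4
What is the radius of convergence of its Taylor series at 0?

The radius of convergence is infinite.

The factor -sin(4*ω/3) is entire and contributes no finite singular point.
The polynomial part has no poles.
No finite singular points: the Taylor series at 0 converges everywhere.


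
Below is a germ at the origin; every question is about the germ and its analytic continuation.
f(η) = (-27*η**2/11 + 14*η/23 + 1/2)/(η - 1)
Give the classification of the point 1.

The point is a pole of order 1.

The denominator factor η - 1 vanishes at 1 and appears to the power 1; the numerator there equals -681/506, nonzero, and no other factor vanishes.
Hence a pole whose order is the multiplicity, 1.


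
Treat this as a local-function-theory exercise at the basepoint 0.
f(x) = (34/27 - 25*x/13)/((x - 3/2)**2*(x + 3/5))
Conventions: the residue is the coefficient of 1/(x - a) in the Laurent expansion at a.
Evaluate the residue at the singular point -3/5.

At the order-1 pole -3/5 set g(x) = (x - (-3/5))*f(x) = (34/27 - 25*x/13)/(x - 3/2)**2.
Simple pole: residue = g(a) at a = -3/5, which is 12100/22113.

The residue is 12100/22113.


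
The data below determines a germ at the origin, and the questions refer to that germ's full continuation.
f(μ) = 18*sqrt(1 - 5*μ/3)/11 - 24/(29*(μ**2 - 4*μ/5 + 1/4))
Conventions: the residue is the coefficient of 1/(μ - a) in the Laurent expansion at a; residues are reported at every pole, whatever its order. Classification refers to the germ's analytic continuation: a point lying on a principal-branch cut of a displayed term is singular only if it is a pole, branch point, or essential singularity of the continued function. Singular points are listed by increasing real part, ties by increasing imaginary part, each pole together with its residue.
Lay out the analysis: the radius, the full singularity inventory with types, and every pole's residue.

Denominator factor (μ**2 - 4*μ/5 + 1/4): discriminant -9/25, complex-conjugate roots (2/5) + (3/10)*i and (2/5) - (3/10)*i; poles of order 1, moduli 1/2 and 1/2.
Branch term (18/11)*sqrt(1 - μ/(3/5)): its argument vanishes at μ = 3/5, a square-root branch point, modulus 3/5.
The radius of convergence is the smallest modulus among the singular points: 1/2.
The branch term is analytic at (2/5) - (3/10)*i and contributes nothing to the residue; only the rational part matters.
The factor μ**2 - 4*μ/5 + 1/4 splits as (μ - a)(μ - a') with a = (2/5) - (3/10)*i, a' = (2/5) + (3/10)*i. At the order-1 pole a set g(μ) = (μ - a)*(rational part) = [-24/29] / (μ - a').
Simple pole: residue = g(a) at a = (2/5) - (3/10)*i, which is -(40/29)*i.
The branch term is analytic at (2/5) + (3/10)*i and contributes nothing to the residue; only the rational part matters.
The factor μ**2 - 4*μ/5 + 1/4 splits as (μ - a)(μ - a') with a = (2/5) + (3/10)*i, a' = (2/5) - (3/10)*i. At the order-1 pole a set g(μ) = (μ - a)*(rational part) = [-24/29] / (μ - a').
Simple pole: residue = g(a) at a = (2/5) + (3/10)*i, which is (40/29)*i.
List the singular points by increasing real part (a conjugate pair: the negative imaginary part first).

Radius of convergence at 0: 1/2.
At (2/5) - (3/10)*i: a pole of order 1; residue -(40/29)*i.
At (2/5) + (3/10)*i: a pole of order 1; residue (40/29)*i.
At 3/5: an algebraic (square-root) branch point.


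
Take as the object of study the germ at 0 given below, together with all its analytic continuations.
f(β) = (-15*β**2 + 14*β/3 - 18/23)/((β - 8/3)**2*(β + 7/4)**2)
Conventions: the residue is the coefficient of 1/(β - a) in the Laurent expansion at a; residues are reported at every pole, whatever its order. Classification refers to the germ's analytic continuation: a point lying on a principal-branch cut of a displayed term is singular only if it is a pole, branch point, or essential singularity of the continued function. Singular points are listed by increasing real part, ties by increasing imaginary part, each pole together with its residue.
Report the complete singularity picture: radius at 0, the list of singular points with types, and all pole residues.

Radius of convergence at 0: 7/4.
At -7/4: a pole of order 2; residue 5671968/3424171.
At 8/3: a pole of order 2; residue -5671968/3424171.

Denominator factor (β + 7/4)^2: pole of order 2 at -7/4, modulus 7/4.
Denominator factor (β - 8/3)^2: pole of order 2 at 8/3, modulus 8/3.
The radius of convergence is the smallest modulus among the singular points: 7/4.
At the order-2 pole -7/4 set g(β) = (β - (-7/4))^2*f(β) = (-15*β**2 + 14*β/3 - 18/23)/(β - 8/3)**2.
Order-2 pole: residue = g'(a); g'(-7/4) = 5671968/3424171, so the residue is 5671968/3424171.
At the order-2 pole 8/3 set g(β) = (β - (8/3))^2*f(β) = (-15*β**2 + 14*β/3 - 18/23)/(β + 7/4)**2.
Order-2 pole: residue = g'(a); g'(8/3) = -5671968/3424171, so the residue is -5671968/3424171.
List the singular points by increasing real part (a conjugate pair: the negative imaginary part first).


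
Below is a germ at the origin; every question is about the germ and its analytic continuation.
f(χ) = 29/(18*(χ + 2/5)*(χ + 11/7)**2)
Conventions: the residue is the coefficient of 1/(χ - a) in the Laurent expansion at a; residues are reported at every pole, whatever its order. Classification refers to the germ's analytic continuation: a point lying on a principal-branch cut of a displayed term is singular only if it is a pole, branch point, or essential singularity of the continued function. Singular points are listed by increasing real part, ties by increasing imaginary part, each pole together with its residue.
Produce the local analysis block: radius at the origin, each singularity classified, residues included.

Denominator factor (χ + 2/5): pole of order 1 at -2/5, modulus 2/5.
Denominator factor (χ + 11/7)^2: pole of order 2 at -11/7, modulus 11/7.
The radius of convergence is the smallest modulus among the singular points: 2/5.
At the order-2 pole -11/7 set g(χ) = (χ - (-11/7))^2*f(χ) = 29/(18*(χ + 2/5)).
Order-2 pole: residue = g'(a); g'(-11/7) = -35525/30258, so the residue is -35525/30258.
At the order-1 pole -2/5 set g(χ) = (χ - (-2/5))*f(χ) = 29/(18*(χ + 11/7)**2).
Simple pole: residue = g(a) at a = -2/5, which is 35525/30258.
List the singular points by increasing real part (a conjugate pair: the negative imaginary part first).

Radius of convergence at 0: 2/5.
At -11/7: a pole of order 2; residue -35525/30258.
At -2/5: a pole of order 1; residue 35525/30258.


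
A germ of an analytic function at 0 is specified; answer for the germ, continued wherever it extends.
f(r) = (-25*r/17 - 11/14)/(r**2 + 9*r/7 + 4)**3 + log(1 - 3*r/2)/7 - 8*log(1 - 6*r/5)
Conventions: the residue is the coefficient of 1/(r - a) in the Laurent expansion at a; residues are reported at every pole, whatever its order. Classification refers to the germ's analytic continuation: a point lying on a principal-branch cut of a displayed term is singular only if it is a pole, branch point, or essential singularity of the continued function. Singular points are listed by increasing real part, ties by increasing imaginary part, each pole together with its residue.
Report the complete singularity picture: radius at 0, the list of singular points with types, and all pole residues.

Radius of convergence at 0: 2/3.
At (-9/14) - ((1/14)*sqrt(703))*i: a pole of order 3; residue ((14406/310857461)*sqrt(703))*i.
At (-9/14) + ((1/14)*sqrt(703))*i: a pole of order 3; residue -((14406/310857461)*sqrt(703))*i.
At 2/3: a logarithmic branch point.
At 5/6: a logarithmic branch point.


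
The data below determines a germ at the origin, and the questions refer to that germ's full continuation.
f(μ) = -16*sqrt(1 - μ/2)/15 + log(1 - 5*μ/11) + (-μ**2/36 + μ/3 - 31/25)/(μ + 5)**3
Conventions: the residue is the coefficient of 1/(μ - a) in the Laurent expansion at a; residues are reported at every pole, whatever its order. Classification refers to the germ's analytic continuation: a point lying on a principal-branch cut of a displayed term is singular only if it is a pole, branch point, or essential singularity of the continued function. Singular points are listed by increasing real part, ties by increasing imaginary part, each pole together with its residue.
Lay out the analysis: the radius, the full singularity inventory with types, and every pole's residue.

Radius of convergence at 0: 2.
At -5: a pole of order 3; residue -1/36.
At 2: an algebraic (square-root) branch point.
At 11/5: a logarithmic branch point.

Denominator factor (μ + 5)^3: pole of order 3 at -5, modulus 5.
Branch term (1)*log(1 - μ/(11/5)): its argument vanishes at μ = 11/5, a logarithmic branch point, modulus 11/5.
Branch term (-16/15)*sqrt(1 - μ/(2)): its argument vanishes at μ = 2, a square-root branch point, modulus 2.
The radius of convergence is the smallest modulus among the singular points: 2.
The branch terms are analytic at -5 and contribute nothing to the residue; only the rational part matters.
At the order-3 pole -5 set g(μ) = (μ - (-5))^3*(rational part) = -μ**2/36 + μ/3 - 31/25.
Order-3 pole: residue = g''(a)/2; g''(-5) = -1/18, so the residue is -1/36.
List the singular points by increasing real part (a conjugate pair: the negative imaginary part first).


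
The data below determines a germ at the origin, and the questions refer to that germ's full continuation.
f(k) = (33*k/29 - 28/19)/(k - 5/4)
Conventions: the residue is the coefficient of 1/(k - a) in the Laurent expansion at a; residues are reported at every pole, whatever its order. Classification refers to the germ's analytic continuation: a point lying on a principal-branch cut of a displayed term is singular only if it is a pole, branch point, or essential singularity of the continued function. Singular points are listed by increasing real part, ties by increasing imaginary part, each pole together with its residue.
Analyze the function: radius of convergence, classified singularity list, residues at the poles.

Radius of convergence at 0: 5/4.
At 5/4: a pole of order 1; residue -113/2204.

Denominator factor (k - 5/4): pole of order 1 at 5/4, modulus 5/4.
The radius of convergence is the smallest modulus among the singular points: 5/4.
At the order-1 pole 5/4 set g(k) = (k - (5/4))*f(k) = 33*k/29 - 28/19.
Simple pole: residue = g(a) at a = 5/4, which is -113/2204.


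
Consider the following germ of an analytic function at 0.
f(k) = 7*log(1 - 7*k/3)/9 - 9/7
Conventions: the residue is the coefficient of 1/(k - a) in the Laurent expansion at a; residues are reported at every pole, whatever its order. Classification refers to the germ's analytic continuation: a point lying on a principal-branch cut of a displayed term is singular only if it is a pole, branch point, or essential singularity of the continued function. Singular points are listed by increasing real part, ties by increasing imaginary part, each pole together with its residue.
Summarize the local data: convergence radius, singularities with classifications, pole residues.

Branch term (7/9)*log(1 - k/(3/7)): its argument vanishes at k = 3/7, a logarithmic branch point, modulus 3/7.
The radius of convergence is the smallest modulus among the singular points: 3/7.

Radius of convergence at 0: 3/7.
At 3/7: a logarithmic branch point.


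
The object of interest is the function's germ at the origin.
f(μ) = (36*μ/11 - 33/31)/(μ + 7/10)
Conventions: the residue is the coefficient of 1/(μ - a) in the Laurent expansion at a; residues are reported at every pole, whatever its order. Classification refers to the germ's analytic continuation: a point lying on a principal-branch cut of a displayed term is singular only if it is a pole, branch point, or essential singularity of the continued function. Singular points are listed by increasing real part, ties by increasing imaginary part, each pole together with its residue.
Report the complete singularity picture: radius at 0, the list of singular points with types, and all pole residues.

Radius of convergence at 0: 7/10.
At -7/10: a pole of order 1; residue -5721/1705.

Denominator factor (μ + 7/10): pole of order 1 at -7/10, modulus 7/10.
The radius of convergence is the smallest modulus among the singular points: 7/10.
At the order-1 pole -7/10 set g(μ) = (μ - (-7/10))*f(μ) = 36*μ/11 - 33/31.
Simple pole: residue = g(a) at a = -7/10, which is -5721/1705.


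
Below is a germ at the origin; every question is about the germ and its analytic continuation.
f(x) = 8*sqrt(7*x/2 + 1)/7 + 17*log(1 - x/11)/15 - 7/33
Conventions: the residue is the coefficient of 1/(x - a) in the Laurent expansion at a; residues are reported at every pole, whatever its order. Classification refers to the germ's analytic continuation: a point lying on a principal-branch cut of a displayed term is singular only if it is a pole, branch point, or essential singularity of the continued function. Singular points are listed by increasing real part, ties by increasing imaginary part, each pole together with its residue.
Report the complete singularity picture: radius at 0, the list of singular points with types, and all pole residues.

Branch term (8/7)*sqrt(1 - x/(-2/7)): its argument vanishes at x = -2/7, a square-root branch point, modulus 2/7.
Branch term (17/15)*log(1 - x/(11)): its argument vanishes at x = 11, a logarithmic branch point, modulus 11.
The radius of convergence is the smallest modulus among the singular points: 2/7.
List the singular points by increasing real part (a conjugate pair: the negative imaginary part first).

Radius of convergence at 0: 2/7.
At -2/7: an algebraic (square-root) branch point.
At 11: a logarithmic branch point.


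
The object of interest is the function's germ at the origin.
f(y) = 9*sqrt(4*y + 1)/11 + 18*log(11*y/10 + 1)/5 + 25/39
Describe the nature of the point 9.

The point is a regular point.

There is no denominator, hence no pole anywhere.
Branch term sqrt(1 - y/(-1/4)): argument at 9 is 37, nonzero, so 9 is not its branch point (a point on a principal cut is still regular for the continued germ).
Branch term log(1 - y/(-10/11)): argument at 9 is 109/10, nonzero, so 9 is not its branch point (a point on a principal cut is still regular for the continued germ).
So the germ continues analytically to 9.


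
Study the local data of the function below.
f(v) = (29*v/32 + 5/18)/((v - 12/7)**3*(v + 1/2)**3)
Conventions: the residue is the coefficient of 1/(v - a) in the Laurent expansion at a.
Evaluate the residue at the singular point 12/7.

At the order-3 pole 12/7 set g(v) = (v - (12/7))^3*f(v) = (29*v/32 + 5/18)/(v + 1/2)**3.
Order-3 pole: residue = g''(a)/2; g''(12/7) = 16031477/85887453, so the residue is 16031477/171774906.

The residue is 16031477/171774906.


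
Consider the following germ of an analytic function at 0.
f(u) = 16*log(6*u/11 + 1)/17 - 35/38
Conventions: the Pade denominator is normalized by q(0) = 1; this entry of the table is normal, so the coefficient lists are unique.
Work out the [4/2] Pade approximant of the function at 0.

Taylor coefficients needed (expand at 0): a_0 = -35/38, a_1 = 96/187, a_2 = -288/2057, a_3 = 1152/22627, a_4 = -5184/248897, a_5 = 124416/13689335, a_6 = -124416/30116537.
Write the denominator as Q(u) = 1 + q1*u + q2*u^2. Requiring Q*f - P = O(u^7) with deg P <= 4 kills the coefficients of u^5..u^6 in Q*f:
  u^5: a_5 + q1*a_4 + q2*a_3 = 0, i.e. 124416/13689335 + (-5184/248897)*q1 + (1152/22627)*q2 = 0.
  u^6: a_6 + q1*a_5 + q2*a_4 = 0, i.e. -124416/30116537 + (124416/13689335)*q1 + (-5184/248897)*q2 = 0.
Solving this linear system: q1 = 8/11, q2 = 72/605.
The numerator is Q*f truncated at degree 4: P0 = a_0 = -35/38; P1 = a_1 + q1*a_0 = -556/3553; P2 = a_2 + q1*a_1 + q2*a_0 = 4836/39083; P3 = a_3 + q1*a_2 + q2*a_1 = 1152/113135; P4 = a_4 + q1*a_3 + q2*a_2 = -576/1244485.

The Pade approximant has numerator coefficients [-35/38, -556/3553, 4836/39083, 1152/113135, -576/1244485]; denominator coefficients [1, 8/11, 72/605].


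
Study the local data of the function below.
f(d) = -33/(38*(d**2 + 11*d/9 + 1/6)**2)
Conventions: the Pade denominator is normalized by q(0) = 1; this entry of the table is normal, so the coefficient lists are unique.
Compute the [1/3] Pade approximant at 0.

Taylor coefficients needed (expand at 0): a_0 = -594/19, a_1 = 8712/19, a_2 = -88704/19, a_3 = 780208/19, a_4 = -19060712/57.
Write the denominator as Q(d) = 1 + q1*d + q2*d^2 + q3*d^3. Requiring Q*f - P = O(d^5) with deg P <= 1 kills the coefficients of d^2..d^4 in Q*f:
  d^2: a_2 + q1*a_1 + q2*a_0 = 0, i.e. -88704/19 + (8712/19)*q1 + (-594/19)*q2 = 0.
  d^3: a_3 + q1*a_2 + q2*a_1 + q3*a_0 = 0, i.e. 780208/19 + (-88704/19)*q1 + (8712/19)*q2 + (-594/19)*q3 = 0.
  d^4: a_4 + q1*a_3 + q2*a_2 + q3*a_1 = 0, i.e. -19060712/57 + (780208/19)*q1 + (-88704/19)*q2 + (8712/19)*q3 = 0.
Solving this linear system: q1 = 941/66, q2 = 538/9, q3 = 672/11.
The numerator is Q*f truncated at degree 1: P0 = a_0 = -594/19; P1 = a_1 + q1*a_0 = 243/19.

The Pade approximant has numerator coefficients [-594/19, 243/19]; denominator coefficients [1, 941/66, 538/9, 672/11].


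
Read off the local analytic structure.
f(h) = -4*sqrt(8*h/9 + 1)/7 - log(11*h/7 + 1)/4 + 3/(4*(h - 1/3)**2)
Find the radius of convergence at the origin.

Denominator factor (h - 1/3)^2: pole of order 2 at 1/3, modulus 1/3.
Branch term (-1/4)*log(1 - h/(-7/11)): its argument vanishes at h = -7/11, a logarithmic branch point, modulus 7/11.
Branch term (-4/7)*sqrt(1 - h/(-9/8)): its argument vanishes at h = -9/8, a square-root branch point, modulus 9/8.
The radius of convergence is the smallest modulus among the singular points: 1/3.

The radius of convergence is 1/3.


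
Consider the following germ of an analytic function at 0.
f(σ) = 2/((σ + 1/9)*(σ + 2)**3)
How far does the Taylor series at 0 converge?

Denominator factor (σ + 2)^3: pole of order 3 at -2, modulus 2.
Denominator factor (σ + 1/9): pole of order 1 at -1/9, modulus 1/9.
The radius of convergence is the smallest modulus among the singular points: 1/9.

The radius of convergence is 1/9.


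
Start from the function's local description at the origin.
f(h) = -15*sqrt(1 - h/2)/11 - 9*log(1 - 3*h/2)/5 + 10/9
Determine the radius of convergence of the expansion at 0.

The radius of convergence is 2/3.

Branch term (-9/5)*log(1 - h/(2/3)): its argument vanishes at h = 2/3, a logarithmic branch point, modulus 2/3.
Branch term (-15/11)*sqrt(1 - h/(2)): its argument vanishes at h = 2, a square-root branch point, modulus 2.
The radius of convergence is the smallest modulus among the singular points: 2/3.


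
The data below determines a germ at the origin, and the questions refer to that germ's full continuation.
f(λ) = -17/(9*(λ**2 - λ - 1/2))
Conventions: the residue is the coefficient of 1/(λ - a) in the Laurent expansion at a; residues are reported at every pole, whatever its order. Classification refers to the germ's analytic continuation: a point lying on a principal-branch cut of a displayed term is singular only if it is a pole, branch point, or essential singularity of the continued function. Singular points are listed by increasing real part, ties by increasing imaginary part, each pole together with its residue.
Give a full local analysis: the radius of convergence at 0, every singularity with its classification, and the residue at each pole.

Denominator factor (λ**2 - λ - 1/2): discriminant 3, real irrational roots 1/2 + (1/2)*sqrt(3) and 1/2 - (1/2)*sqrt(3); poles of order 1, moduli 1/2 + (1/2)*sqrt(3) and -1/2 + (1/2)*sqrt(3).
The radius of convergence is the smallest modulus among the singular points: -1/2 + (1/2)*sqrt(3).
The factor λ**2 - λ - 1/2 splits as (λ - a)(λ - a') with a = 1/2 - (1/2)*sqrt(3), a' = 1/2 + (1/2)*sqrt(3). At the order-1 pole a set g(λ) = (λ - a)*f(λ) = [-17/9] / (λ - a').
Simple pole: residue = g(a) at a = 1/2 - (1/2)*sqrt(3), which is (17/27)*sqrt(3).
The factor λ**2 - λ - 1/2 splits as (λ - a)(λ - a') with a = 1/2 + (1/2)*sqrt(3), a' = 1/2 - (1/2)*sqrt(3). At the order-1 pole a set g(λ) = (λ - a)*f(λ) = [-17/9] / (λ - a').
Simple pole: residue = g(a) at a = 1/2 + (1/2)*sqrt(3), which is -(17/27)*sqrt(3).
List the singular points by increasing real part (a conjugate pair: the negative imaginary part first).

Radius of convergence at 0: -1/2 + (1/2)*sqrt(3).
At 1/2 - (1/2)*sqrt(3): a pole of order 1; residue (17/27)*sqrt(3).
At 1/2 + (1/2)*sqrt(3): a pole of order 1; residue -(17/27)*sqrt(3).


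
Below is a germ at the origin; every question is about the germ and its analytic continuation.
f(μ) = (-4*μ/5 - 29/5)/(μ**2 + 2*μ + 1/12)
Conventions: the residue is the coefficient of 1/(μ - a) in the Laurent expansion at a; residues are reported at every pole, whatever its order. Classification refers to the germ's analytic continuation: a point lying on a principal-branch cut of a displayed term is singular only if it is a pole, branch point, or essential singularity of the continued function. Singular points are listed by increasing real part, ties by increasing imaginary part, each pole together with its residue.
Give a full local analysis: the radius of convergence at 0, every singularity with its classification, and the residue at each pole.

Radius of convergence at 0: 1 - (1/6)*sqrt(33).
At -1 - (1/6)*sqrt(33): a pole of order 1; residue -2/5 + (5/11)*sqrt(33).
At -1 + (1/6)*sqrt(33): a pole of order 1; residue -2/5 - (5/11)*sqrt(33).

Denominator factor (μ**2 + 2*μ + 1/12): discriminant 11/3, real irrational roots -1 + (1/6)*sqrt(33) and -1 - (1/6)*sqrt(33); poles of order 1, moduli 1 - (1/6)*sqrt(33) and 1 + (1/6)*sqrt(33).
The radius of convergence is the smallest modulus among the singular points: 1 - (1/6)*sqrt(33).
The factor μ**2 + 2*μ + 1/12 splits as (μ - a)(μ - a') with a = -1 - (1/6)*sqrt(33), a' = -1 + (1/6)*sqrt(33). At the order-1 pole a set g(μ) = (μ - a)*f(μ) = [-4*μ/5 - 29/5] / (μ - a').
Simple pole: residue = g(a) at a = -1 - (1/6)*sqrt(33), which is -2/5 + (5/11)*sqrt(33).
The factor μ**2 + 2*μ + 1/12 splits as (μ - a)(μ - a') with a = -1 + (1/6)*sqrt(33), a' = -1 - (1/6)*sqrt(33). At the order-1 pole a set g(μ) = (μ - a)*f(μ) = [-4*μ/5 - 29/5] / (μ - a').
Simple pole: residue = g(a) at a = -1 + (1/6)*sqrt(33), which is -2/5 - (5/11)*sqrt(33).
List the singular points by increasing real part (a conjugate pair: the negative imaginary part first).


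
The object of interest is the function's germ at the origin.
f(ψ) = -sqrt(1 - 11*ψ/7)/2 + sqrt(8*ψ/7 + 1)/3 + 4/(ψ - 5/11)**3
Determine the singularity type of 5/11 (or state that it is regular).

The point is a pole of order 3.

The denominator factor ψ - 5/11 vanishes at 5/11 and appears to the power 3; the numerator there equals 4, nonzero, and no other factor vanishes.
The branch terms are analytic at this point.
Hence a pole whose order is the multiplicity, 3.
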